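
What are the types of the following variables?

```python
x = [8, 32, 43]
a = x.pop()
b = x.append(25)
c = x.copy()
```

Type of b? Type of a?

list.append() returns None; list.pop() returns the element (int)

NoneType, int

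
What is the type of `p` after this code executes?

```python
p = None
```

None has type NoneType

NoneType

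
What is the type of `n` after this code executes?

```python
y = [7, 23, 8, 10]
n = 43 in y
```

'in' operator returns bool

bool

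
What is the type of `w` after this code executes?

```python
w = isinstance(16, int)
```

isinstance() returns bool

bool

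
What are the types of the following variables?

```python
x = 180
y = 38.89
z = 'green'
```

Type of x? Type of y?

x is int; y is float

int, float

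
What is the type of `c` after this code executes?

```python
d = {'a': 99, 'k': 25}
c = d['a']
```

Accessing dict[str, int] with key 'a' returns int value 99

int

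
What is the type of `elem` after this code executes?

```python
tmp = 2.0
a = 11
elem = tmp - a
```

float - int returns float (2.0 - 11 = -9.0)

float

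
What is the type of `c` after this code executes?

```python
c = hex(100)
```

hex() returns str representation

str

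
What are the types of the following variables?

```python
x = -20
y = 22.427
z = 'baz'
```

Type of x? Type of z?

x is int; z is str

int, str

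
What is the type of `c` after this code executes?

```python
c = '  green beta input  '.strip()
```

str.strip() returns str

str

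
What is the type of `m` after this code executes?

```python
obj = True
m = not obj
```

'not' always returns bool

bool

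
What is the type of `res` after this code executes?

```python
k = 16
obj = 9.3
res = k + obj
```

int + float returns float (16 + 9.3 = 25.3)

float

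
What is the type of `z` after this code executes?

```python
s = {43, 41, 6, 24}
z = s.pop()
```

Popping from a set of ints returns int

int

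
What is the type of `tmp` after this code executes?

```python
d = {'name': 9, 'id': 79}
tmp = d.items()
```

dict.items() returns a dict_items view

dict_items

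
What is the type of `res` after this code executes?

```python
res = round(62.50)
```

round() with no ndigits arg returns int

int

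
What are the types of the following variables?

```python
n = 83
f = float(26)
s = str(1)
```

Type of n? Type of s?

n is int; s is str

int, str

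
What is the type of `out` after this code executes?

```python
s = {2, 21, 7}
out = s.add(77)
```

set.add() returns None (mutates in place)

NoneType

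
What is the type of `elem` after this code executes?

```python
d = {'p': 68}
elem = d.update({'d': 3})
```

dict.update() returns None

NoneType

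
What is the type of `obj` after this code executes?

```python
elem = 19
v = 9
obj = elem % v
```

int % int returns int (19 % 9 = 1)

int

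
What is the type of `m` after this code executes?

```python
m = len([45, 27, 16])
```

len() always returns int

int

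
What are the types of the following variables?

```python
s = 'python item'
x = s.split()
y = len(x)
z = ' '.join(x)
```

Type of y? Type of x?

len() returns int; str.split() returns list

int, list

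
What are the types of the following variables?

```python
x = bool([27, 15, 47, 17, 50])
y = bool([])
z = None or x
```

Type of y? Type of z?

bool() returns bool; None or <bool> returns the bool

bool, bool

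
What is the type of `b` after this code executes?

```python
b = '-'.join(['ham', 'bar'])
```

str.join() returns str

str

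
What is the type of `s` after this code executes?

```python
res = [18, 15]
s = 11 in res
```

'in' operator returns bool

bool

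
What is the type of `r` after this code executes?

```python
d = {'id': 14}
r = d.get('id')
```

dict.get() returns the value (int) when key is found

int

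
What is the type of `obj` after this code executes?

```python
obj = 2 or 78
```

'or' returns the first truthy value (2, which is int)

int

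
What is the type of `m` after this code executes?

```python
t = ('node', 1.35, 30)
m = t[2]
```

Index 2 of tuple is 30 which is int

int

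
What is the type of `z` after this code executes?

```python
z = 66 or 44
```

'or' returns the first truthy value (66, which is int)

int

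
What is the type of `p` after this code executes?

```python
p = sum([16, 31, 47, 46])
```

sum() of ints returns int

int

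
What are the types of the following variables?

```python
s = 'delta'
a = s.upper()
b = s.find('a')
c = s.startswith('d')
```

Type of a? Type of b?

str.upper() returns str; str.find() returns int

str, int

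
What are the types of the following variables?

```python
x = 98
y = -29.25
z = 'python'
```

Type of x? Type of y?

x is int; y is float

int, float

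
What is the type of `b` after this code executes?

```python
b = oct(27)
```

oct() returns str representation

str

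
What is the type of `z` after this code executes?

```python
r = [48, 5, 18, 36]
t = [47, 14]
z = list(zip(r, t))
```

list(zip(...)) returns a list of tuples

list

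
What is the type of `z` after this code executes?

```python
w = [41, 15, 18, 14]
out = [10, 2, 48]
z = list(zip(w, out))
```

list(zip(...)) returns a list of tuples

list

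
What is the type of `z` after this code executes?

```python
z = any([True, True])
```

any() returns bool

bool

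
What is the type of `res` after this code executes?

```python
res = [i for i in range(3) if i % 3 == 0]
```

A list comprehension [...] produces a list

list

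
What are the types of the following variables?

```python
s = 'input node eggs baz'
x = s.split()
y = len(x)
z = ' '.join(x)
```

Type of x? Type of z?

str.split() returns list; str.join() returns str

list, str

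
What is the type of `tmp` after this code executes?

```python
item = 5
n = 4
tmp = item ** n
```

int ** positive int returns int (5 ** 4 = 625)

int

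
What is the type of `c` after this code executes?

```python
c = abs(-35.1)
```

abs() of float returns float

float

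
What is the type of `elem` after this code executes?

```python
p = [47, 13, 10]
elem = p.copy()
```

list.copy() returns list

list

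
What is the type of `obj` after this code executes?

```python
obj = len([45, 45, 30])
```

len() always returns int

int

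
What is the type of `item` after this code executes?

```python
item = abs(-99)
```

abs() of int returns int

int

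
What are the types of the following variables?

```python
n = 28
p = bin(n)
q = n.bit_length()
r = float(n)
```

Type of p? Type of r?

bin() returns str; float() returns float

str, float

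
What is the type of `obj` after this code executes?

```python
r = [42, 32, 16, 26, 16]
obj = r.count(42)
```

list.count() returns int

int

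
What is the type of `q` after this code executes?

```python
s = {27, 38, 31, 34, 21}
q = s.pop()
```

Popping from a set of ints returns int

int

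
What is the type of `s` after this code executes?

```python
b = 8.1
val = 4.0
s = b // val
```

float // float returns float (floor division preserves float type)

float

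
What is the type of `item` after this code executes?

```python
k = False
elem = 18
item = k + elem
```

bool + int returns int (False is 0, so 0 + 18 = 18)

int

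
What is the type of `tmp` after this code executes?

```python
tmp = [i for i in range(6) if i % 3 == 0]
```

A list comprehension [...] produces a list

list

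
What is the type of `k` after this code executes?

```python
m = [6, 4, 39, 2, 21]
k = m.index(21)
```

list.index() returns int

int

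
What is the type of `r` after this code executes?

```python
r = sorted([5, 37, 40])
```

sorted() always returns list

list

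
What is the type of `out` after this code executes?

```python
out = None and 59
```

'and' returns first falsy value (None)

NoneType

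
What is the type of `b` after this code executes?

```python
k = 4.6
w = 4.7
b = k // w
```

float // float returns float (floor division preserves float type)

float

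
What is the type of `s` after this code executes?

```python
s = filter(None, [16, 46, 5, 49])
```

filter() returns a filter iterator object

filter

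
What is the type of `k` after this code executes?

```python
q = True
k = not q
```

'not' always returns bool

bool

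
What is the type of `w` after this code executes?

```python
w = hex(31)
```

hex() returns str representation

str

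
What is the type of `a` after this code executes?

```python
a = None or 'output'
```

'or' with None returns the other value ('output', str)

str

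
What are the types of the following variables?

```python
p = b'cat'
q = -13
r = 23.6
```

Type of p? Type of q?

p is bytes; q is int

bytes, int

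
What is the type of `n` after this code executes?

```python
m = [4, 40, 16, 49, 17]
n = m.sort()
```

list.sort() returns None (sorts in place)

NoneType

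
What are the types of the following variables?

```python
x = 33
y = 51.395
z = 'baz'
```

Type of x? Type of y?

x is int; y is float

int, float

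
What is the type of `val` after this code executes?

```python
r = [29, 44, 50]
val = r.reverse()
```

list.reverse() returns None

NoneType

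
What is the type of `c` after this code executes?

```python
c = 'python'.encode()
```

str.encode() returns bytes

bytes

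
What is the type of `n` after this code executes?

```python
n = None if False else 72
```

Ternary: condition is False, else branch (72) taken → int

int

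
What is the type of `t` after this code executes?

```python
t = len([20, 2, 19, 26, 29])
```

len() always returns int

int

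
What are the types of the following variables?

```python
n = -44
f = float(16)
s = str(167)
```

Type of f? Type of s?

f is float; s is str

float, str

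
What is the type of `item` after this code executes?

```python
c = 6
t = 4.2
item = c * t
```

int * float returns float (6 * 4.2 = 25.2)

float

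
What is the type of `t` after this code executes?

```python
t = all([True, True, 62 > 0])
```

all() returns bool

bool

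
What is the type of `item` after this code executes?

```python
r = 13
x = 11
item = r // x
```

int // int returns int (13 // 11 = 1)

int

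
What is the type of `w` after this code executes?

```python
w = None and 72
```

'and' returns first falsy value (None)

NoneType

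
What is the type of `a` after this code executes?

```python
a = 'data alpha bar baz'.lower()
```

str.lower() returns str

str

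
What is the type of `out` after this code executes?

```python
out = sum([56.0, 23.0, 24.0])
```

sum() of floats returns float

float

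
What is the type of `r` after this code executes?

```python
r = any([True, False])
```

any() returns bool

bool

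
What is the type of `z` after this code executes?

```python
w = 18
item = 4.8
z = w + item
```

int + float returns float (18 + 4.8 = 22.8)

float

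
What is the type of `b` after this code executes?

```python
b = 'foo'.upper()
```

str.upper() returns str

str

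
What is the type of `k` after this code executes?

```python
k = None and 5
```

'and' returns first falsy value (None)

NoneType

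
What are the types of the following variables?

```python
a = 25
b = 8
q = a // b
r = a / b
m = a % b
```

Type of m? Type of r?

int % int returns int; int / int returns float

int, float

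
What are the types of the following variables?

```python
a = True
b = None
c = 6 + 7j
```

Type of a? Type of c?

a is bool; c is complex

bool, complex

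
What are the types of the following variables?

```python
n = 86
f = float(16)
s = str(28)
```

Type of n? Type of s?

n is int; s is str

int, str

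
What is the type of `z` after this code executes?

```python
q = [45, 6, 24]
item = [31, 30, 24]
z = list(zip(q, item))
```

list(zip(...)) returns a list of tuples

list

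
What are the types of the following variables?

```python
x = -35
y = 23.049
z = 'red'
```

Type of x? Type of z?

x is int; z is str

int, str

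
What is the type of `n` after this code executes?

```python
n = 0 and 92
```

'and' returns the first falsy value (0, which is int)

int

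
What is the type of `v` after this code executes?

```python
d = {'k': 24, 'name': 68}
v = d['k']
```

Accessing dict[str, int] with key 'k' returns int value 24

int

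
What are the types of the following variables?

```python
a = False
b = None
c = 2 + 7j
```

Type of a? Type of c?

a is bool; c is complex

bool, complex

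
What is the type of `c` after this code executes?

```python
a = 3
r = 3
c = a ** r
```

int ** positive int returns int (3 ** 3 = 27)

int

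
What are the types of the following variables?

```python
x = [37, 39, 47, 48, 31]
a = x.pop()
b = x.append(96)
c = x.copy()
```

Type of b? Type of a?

list.append() returns None; list.pop() returns the element (int)

NoneType, int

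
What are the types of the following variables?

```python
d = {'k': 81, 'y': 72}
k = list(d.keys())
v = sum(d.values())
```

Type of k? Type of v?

list(...) returns list; sum of int values returns int

list, int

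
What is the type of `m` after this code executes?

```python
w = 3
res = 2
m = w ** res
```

int ** positive int returns int (3 ** 2 = 9)

int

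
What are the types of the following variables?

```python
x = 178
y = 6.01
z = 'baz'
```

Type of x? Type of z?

x is int; z is str

int, str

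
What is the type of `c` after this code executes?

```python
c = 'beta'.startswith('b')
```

str.startswith() returns bool

bool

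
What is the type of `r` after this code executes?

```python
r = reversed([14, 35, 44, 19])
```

reversed() on a list returns a list_reverseiterator

list_reverseiterator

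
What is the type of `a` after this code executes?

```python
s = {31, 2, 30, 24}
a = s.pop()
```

Popping from a set of ints returns int

int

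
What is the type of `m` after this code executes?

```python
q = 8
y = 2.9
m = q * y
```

int * float returns float (8 * 2.9 = 23.2)

float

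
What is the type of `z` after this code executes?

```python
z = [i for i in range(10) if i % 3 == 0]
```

A list comprehension [...] produces a list

list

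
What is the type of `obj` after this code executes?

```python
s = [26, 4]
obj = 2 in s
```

'in' operator returns bool

bool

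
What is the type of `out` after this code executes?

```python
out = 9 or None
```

'or' returns first truthy value (9, int)

int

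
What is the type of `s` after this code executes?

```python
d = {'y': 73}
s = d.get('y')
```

dict.get() returns the value (int) when key is found

int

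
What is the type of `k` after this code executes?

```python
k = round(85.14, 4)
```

round() with ndigits arg returns float

float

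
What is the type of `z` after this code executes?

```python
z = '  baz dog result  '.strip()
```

str.strip() returns str

str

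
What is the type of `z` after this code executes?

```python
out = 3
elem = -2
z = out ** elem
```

int ** negative int returns float

float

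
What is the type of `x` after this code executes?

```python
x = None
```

None has type NoneType

NoneType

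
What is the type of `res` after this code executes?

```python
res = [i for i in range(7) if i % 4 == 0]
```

A list comprehension [...] produces a list

list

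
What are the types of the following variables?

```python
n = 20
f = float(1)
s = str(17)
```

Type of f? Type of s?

f is float; s is str

float, str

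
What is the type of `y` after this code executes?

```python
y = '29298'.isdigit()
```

str.isdigit() returns bool

bool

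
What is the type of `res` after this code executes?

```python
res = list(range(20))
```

list(range(...)) returns list

list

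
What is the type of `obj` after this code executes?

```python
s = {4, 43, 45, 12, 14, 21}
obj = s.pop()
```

Popping from a set of ints returns int

int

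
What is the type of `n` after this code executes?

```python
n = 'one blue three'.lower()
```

str.lower() returns str

str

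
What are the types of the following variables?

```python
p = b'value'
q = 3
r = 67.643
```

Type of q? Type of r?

q is int; r is float

int, float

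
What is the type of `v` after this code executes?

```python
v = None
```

None has type NoneType

NoneType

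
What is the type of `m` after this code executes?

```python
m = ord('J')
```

ord() returns int (Unicode code point)

int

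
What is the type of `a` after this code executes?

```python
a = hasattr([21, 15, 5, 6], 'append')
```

hasattr() returns bool

bool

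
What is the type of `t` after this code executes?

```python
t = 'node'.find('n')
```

str.find() returns int (index, or -1)

int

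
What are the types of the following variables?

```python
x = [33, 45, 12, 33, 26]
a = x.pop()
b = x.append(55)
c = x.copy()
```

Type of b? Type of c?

list.append() returns None; list.copy() returns list

NoneType, list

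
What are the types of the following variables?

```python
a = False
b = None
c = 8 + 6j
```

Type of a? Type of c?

a is bool; c is complex

bool, complex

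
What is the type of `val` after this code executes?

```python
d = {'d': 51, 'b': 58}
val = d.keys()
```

.keys() returns a dict_keys view object

dict_keys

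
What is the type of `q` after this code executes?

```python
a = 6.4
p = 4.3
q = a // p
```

float // float returns float (floor division preserves float type)

float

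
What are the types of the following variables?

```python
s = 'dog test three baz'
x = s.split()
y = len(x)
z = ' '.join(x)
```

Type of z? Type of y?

str.join() returns str; len() returns int

str, int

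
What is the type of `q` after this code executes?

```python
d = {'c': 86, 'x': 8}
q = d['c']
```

Accessing dict[str, int] with key 'c' returns int value 86

int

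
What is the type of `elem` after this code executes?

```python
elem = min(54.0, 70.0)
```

min() of floats returns float

float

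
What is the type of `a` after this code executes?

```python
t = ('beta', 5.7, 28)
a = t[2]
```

Index 2 of tuple is 28 which is int

int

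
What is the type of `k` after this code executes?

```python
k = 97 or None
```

'or' returns first truthy value (97, int)

int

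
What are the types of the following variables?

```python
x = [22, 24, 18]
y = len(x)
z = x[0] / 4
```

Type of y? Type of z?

len() returns int; int / int returns float

int, float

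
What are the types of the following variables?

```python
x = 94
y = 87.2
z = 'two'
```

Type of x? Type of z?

x is int; z is str

int, str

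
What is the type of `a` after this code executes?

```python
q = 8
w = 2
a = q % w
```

int % int returns int (8 % 2 = 0)

int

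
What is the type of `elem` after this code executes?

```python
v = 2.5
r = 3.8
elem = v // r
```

float // float returns float (floor division preserves float type)

float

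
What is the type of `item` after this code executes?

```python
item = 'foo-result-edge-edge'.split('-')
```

str.split() returns list

list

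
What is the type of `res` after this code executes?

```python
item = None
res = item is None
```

'is' comparison returns bool

bool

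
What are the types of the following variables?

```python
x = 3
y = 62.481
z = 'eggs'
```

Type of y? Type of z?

y is float; z is str

float, str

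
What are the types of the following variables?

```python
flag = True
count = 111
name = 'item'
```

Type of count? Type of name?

count is int; name is str

int, str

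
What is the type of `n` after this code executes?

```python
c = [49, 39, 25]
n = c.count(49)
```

list.count() returns int

int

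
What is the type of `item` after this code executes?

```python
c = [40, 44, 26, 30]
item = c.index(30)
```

list.index() returns int

int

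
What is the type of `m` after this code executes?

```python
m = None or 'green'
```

'or' with None returns the other value ('green', str)

str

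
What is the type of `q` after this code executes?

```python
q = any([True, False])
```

any() returns bool

bool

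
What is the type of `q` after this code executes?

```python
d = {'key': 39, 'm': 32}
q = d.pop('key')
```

dict.pop() returns the value (int)

int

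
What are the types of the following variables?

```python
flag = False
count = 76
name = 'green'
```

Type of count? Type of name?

count is int; name is str

int, str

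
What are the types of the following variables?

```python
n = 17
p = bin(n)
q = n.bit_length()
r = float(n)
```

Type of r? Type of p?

float() returns float; bin() returns str

float, str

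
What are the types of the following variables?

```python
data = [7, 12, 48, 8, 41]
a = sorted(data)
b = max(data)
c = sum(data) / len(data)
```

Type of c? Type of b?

int / int returns float; max of ints returns int

float, int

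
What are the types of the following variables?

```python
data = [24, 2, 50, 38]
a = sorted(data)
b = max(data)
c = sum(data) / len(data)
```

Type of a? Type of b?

sorted() returns list; max of ints returns int

list, int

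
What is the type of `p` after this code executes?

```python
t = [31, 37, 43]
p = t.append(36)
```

list.append() returns None (mutates in place)

NoneType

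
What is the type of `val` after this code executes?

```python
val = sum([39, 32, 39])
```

sum() of ints returns int

int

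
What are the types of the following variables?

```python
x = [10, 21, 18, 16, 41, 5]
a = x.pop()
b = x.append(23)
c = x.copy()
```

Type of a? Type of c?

list.pop() returns the element (int); list.copy() returns list

int, list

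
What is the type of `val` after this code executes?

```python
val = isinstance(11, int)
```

isinstance() returns bool

bool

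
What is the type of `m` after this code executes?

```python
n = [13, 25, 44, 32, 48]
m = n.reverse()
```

list.reverse() returns None

NoneType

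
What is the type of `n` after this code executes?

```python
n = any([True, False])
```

any() returns bool

bool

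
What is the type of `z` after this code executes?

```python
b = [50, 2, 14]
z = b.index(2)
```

list.index() returns int

int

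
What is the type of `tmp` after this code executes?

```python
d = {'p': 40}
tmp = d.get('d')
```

dict.get() returns None when key 'd' is not found and no default given

NoneType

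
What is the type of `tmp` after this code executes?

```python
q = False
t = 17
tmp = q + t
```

bool + int returns int (False is 0, so 0 + 17 = 17)

int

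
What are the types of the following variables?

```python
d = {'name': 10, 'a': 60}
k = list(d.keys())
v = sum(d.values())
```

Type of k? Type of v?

list(...) returns list; sum of int values returns int

list, int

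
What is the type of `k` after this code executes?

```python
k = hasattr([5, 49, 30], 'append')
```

hasattr() returns bool

bool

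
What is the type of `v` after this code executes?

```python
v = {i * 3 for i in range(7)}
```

A set comprehension {expr for x in iterable} produces a set

set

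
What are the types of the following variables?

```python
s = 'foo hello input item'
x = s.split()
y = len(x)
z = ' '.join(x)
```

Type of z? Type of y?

str.join() returns str; len() returns int

str, int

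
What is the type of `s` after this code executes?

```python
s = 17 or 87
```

'or' returns the first truthy value (17, which is int)

int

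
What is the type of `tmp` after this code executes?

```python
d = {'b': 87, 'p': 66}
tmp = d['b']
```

Accessing dict[str, int] with key 'b' returns int value 87

int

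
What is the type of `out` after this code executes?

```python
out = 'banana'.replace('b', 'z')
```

str.replace() returns str

str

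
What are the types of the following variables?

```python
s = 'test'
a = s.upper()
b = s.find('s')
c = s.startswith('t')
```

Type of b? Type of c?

str.find() returns int; str.startswith() returns bool

int, bool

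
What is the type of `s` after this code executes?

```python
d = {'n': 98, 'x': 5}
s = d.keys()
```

.keys() returns a dict_keys view object

dict_keys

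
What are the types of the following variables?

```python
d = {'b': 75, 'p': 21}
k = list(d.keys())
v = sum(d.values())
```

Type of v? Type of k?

sum of int values returns int; list(...) returns list

int, list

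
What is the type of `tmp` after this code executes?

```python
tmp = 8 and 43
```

'and' returns the last value when all truthy (43, which is int)

int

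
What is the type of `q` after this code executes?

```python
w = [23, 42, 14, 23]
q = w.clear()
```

list.clear() returns None

NoneType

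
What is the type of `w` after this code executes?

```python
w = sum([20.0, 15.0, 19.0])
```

sum() of floats returns float

float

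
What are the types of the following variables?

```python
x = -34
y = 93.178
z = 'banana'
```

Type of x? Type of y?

x is int; y is float

int, float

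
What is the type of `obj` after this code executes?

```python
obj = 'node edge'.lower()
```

str.lower() returns str

str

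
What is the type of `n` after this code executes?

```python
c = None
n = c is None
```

'is' comparison returns bool

bool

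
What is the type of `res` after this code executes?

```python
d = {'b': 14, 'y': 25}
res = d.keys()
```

.keys() returns a dict_keys view object

dict_keys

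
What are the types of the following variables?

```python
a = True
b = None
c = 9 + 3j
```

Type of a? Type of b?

a is bool; b is NoneType

bool, NoneType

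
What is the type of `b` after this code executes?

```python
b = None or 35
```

'or' with None returns the other value (35, int)

int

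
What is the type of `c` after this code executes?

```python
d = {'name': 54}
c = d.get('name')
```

dict.get() returns the value (int) when key is found

int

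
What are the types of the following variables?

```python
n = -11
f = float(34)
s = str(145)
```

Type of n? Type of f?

n is int; f is float

int, float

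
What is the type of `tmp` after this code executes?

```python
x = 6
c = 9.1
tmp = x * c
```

int * float returns float (6 * 9.1 = 54.6)

float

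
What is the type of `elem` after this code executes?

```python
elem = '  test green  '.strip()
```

str.strip() returns str

str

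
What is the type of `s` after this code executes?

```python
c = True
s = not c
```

'not' always returns bool

bool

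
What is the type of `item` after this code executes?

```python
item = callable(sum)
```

callable() returns bool

bool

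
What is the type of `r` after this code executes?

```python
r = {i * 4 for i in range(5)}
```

A set comprehension {expr for x in iterable} produces a set

set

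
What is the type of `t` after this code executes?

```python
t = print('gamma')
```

print() returns None

NoneType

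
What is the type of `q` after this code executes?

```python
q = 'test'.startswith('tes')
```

str.startswith() returns bool

bool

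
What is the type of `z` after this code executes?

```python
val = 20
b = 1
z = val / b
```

int / int always returns float in Python 3 (20 / 1 = 20)

float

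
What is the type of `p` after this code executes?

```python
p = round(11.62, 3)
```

round() with ndigits arg returns float

float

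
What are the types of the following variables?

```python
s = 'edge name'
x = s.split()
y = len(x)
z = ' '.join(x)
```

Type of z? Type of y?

str.join() returns str; len() returns int

str, int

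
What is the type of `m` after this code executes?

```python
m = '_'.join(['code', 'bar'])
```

str.join() returns str

str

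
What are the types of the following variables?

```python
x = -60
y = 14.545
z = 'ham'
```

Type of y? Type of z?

y is float; z is str

float, str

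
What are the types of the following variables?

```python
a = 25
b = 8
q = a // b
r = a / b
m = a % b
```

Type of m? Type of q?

int % int returns int; int // int returns int

int, int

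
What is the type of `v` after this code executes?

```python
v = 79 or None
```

'or' returns first truthy value (79, int)

int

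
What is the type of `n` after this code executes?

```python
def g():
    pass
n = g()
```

A function with no return statement returns None

NoneType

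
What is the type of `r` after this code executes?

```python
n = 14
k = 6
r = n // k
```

int // int returns int (14 // 6 = 2)

int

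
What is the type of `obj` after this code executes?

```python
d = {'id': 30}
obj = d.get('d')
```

dict.get() returns None when key 'd' is not found and no default given

NoneType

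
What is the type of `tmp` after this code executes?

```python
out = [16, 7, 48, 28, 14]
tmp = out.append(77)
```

list.append() returns None (mutates in place)

NoneType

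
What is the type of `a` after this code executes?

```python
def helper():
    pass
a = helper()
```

A function with no return statement returns None

NoneType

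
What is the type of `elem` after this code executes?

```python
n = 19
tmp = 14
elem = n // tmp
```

int // int returns int (19 // 14 = 1)

int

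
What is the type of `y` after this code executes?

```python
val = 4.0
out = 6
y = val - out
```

float - int returns float (4.0 - 6 = -2.0)

float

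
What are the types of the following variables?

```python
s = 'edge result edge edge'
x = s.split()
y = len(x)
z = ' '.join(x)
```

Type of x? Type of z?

str.split() returns list; str.join() returns str

list, str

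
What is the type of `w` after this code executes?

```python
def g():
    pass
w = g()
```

A function with no return statement returns None

NoneType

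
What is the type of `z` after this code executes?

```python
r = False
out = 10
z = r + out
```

bool + int returns int (False is 0, so 0 + 10 = 10)

int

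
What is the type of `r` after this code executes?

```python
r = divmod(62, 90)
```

divmod() returns a tuple (quotient, remainder)

tuple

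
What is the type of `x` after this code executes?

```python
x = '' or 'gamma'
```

'or' returns first truthy value ('gamma', which is str)

str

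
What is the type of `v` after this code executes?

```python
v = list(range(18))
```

list(range(...)) returns list

list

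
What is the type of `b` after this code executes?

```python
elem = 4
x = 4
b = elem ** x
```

int ** positive int returns int (4 ** 4 = 256)

int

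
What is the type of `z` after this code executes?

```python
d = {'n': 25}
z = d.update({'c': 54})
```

dict.update() returns None

NoneType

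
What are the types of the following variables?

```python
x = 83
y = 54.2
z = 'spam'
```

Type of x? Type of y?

x is int; y is float

int, float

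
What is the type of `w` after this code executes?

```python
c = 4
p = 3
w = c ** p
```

int ** positive int returns int (4 ** 3 = 64)

int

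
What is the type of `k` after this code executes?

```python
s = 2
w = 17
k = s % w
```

int % int returns int (2 % 17 = 2)

int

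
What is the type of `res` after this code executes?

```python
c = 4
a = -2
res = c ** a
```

int ** negative int returns float

float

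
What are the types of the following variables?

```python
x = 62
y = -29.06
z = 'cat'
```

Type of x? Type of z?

x is int; z is str

int, str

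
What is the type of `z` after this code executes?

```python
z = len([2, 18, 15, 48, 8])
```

len() always returns int

int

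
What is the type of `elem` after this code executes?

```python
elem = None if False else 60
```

Ternary: condition is False, else branch (60) taken → int

int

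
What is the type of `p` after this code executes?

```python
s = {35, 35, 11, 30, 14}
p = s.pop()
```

Popping from a set of ints returns int

int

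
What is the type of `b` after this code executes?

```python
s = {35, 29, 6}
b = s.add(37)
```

set.add() returns None (mutates in place)

NoneType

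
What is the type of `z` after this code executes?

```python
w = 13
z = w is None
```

'is' comparison returns bool

bool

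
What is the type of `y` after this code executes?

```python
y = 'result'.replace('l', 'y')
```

str.replace() returns str

str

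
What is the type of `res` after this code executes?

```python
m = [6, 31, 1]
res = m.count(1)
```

list.count() returns int

int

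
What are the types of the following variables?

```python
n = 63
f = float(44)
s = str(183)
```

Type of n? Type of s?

n is int; s is str

int, str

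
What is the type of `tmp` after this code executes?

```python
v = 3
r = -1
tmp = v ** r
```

int ** negative int returns float

float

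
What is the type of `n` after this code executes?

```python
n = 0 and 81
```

'and' returns the first falsy value (0, which is int)

int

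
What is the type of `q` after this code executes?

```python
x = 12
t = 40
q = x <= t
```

Comparison operators return bool

bool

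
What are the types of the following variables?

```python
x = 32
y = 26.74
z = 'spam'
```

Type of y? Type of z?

y is float; z is str

float, str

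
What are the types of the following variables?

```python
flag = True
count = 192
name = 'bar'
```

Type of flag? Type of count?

flag is bool; count is int

bool, int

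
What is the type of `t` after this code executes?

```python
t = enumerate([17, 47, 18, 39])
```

enumerate() returns an enumerate iterator object

enumerate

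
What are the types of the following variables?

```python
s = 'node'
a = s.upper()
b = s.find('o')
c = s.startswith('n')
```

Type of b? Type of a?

str.find() returns int; str.upper() returns str

int, str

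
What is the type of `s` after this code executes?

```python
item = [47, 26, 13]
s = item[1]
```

Indexing a list of ints returns int (item[1] = 26)

int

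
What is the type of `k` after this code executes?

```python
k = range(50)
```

range() returns a range object

range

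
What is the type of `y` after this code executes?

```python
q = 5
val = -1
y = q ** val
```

int ** negative int returns float

float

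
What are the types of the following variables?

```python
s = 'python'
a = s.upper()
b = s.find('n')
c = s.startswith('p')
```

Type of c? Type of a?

str.startswith() returns bool; str.upper() returns str

bool, str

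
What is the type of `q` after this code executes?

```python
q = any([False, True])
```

any() returns bool

bool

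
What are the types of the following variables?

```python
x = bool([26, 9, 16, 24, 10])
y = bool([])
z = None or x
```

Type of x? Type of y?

bool() returns bool; bool() returns bool

bool, bool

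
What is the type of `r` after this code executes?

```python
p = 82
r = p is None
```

'is' comparison returns bool

bool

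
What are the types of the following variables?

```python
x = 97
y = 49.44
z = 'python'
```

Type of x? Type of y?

x is int; y is float

int, float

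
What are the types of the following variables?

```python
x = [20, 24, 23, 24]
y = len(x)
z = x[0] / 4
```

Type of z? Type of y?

int / int returns float; len() returns int

float, int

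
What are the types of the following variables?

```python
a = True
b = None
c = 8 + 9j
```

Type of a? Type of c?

a is bool; c is complex

bool, complex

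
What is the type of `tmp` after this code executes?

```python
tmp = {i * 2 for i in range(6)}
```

A set comprehension {expr for x in iterable} produces a set

set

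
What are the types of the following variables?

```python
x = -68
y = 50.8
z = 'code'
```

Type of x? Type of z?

x is int; z is str

int, str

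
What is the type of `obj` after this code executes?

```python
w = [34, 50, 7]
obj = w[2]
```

Indexing a list of ints returns int (w[2] = 7)

int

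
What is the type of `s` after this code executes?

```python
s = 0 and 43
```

'and' returns the first falsy value (0, which is int)

int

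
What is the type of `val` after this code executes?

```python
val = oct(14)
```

oct() returns str representation

str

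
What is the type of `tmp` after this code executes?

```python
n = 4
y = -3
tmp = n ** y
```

int ** negative int returns float

float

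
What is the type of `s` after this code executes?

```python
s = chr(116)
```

chr() returns str (single character)

str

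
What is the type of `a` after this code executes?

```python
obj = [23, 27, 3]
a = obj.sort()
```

list.sort() returns None (sorts in place)

NoneType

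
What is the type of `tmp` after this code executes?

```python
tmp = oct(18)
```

oct() returns str representation

str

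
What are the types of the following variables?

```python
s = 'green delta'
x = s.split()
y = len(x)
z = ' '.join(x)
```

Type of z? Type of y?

str.join() returns str; len() returns int

str, int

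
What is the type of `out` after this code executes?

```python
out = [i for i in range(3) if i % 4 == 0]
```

A list comprehension [...] produces a list

list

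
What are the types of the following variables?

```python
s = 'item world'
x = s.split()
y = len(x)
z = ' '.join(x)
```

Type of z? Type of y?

str.join() returns str; len() returns int

str, int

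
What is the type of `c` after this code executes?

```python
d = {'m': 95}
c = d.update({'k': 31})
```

dict.update() returns None

NoneType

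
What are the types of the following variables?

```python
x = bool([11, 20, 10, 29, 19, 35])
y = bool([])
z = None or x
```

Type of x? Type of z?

bool() returns bool; None or <bool> returns the bool

bool, bool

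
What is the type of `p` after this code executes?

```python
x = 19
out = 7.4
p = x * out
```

int * float returns float (19 * 7.4 = 140.6)

float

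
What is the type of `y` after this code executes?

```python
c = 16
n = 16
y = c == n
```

Equality comparison returns bool

bool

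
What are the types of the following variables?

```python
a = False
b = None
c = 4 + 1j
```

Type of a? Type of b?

a is bool; b is NoneType

bool, NoneType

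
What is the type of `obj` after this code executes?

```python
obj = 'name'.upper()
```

str.upper() returns str

str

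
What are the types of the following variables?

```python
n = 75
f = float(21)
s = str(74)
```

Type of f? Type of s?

f is float; s is str

float, str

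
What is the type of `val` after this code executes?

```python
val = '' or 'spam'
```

'or' returns first truthy value ('spam', which is str)

str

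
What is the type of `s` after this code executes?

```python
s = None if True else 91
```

Ternary: condition is True, if branch (None) taken → NoneType

NoneType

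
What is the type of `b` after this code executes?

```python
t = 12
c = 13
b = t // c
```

int // int returns int (12 // 13 = 0)

int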